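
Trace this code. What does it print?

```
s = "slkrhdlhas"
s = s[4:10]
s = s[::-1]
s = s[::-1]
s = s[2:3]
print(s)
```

slice [4:10] → 'hdlhas'
reverse → 'sahldh'
reverse → 'hdlhas'
slice [2:3] → 'l'

l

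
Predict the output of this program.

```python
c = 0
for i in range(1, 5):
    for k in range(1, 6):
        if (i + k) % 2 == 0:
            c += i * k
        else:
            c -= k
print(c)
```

i=1,k=1: even sum, c = 0+1 = 1
i=1,k=2: odd sum, c = 1-2 = -1
i=1,k=3: even sum, c = (-1)+3 = 2
i=1,k=4: odd sum, c = 2-4 = -2
i=1,k=5: even sum, c = (-2)+5 = 3
i=2,k=1: odd sum, c = 3-1 = 2
i=2,k=2: even sum, c = 2+4 = 6
i=2,k=3: odd sum, c = 6-3 = 3
i=2,k=4: even sum, c = 3+8 = 11
i=2,k=5: odd sum, c = 11-5 = 6
i=3,k=1: even sum, c = 6+3 = 9
i=3,k=2: odd sum, c = 9-2 = 7
i=3,k=3: even sum, c = 7+9 = 16
i=3,k=4: odd sum, c = 16-4 = 12
i=3,k=5: even sum, c = 12+15 = 27
i=4,k=1: odd sum, c = 27-1 = 26
i=4,k=2: even sum, c = 26+8 = 34
i=4,k=3: odd sum, c = 34-3 = 31
i=4,k=4: even sum, c = 31+16 = 47
i=4,k=5: odd sum, c = 47-5 = 42

42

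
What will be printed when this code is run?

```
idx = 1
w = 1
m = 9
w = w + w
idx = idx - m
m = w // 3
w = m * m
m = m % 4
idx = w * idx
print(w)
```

w = 1+1 = 2
idx = 1-9 = -8
m = 2//3 = 0
w = 0*0 = 0
m = 0%4 = 0
idx = 0*(-8) = 0

0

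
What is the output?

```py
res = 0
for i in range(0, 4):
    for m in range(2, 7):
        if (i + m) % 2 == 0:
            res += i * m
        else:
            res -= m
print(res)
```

16

i=0,m=2: even sum, res = 0+0 = 0
i=0,m=3: odd sum, res = 0-3 = -3
i=0,m=4: even sum, res = (-3)+0 = -3
i=0,m=5: odd sum, res = (-3)-5 = -8
i=0,m=6: even sum, res = (-8)+0 = -8
i=1,m=2: odd sum, res = (-8)-2 = -10
i=1,m=3: even sum, res = (-10)+3 = -7
i=1,m=4: odd sum, res = (-7)-4 = -11
i=1,m=5: even sum, res = (-11)+5 = -6
i=1,m=6: odd sum, res = (-6)-6 = -12
i=2,m=2: even sum, res = (-12)+4 = -8
i=2,m=3: odd sum, res = (-8)-3 = -11
i=2,m=4: even sum, res = (-11)+8 = -3
i=2,m=5: odd sum, res = (-3)-5 = -8
i=2,m=6: even sum, res = (-8)+12 = 4
i=3,m=2: odd sum, res = 4-2 = 2
i=3,m=3: even sum, res = 2+9 = 11
i=3,m=4: odd sum, res = 11-4 = 7
i=3,m=5: even sum, res = 7+15 = 22
i=3,m=6: odd sum, res = 22-6 = 16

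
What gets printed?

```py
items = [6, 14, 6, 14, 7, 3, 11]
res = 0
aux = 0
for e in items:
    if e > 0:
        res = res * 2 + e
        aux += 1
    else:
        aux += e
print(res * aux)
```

7595

e=6: >0, res = 0*2+6 = 6; aux=1
e=14: >0, res = 6*2+14 = 26; aux=2
e=6: >0, res = 26*2+6 = 58; aux=3
e=14: >0, res = 58*2+14 = 130; aux=4
e=7: >0, res = 130*2+7 = 267; aux=5
e=3: >0, res = 267*2+3 = 537; aux=6
e=11: >0, res = 537*2+11 = 1085; aux=7
res*aux = 1085*7 = 7595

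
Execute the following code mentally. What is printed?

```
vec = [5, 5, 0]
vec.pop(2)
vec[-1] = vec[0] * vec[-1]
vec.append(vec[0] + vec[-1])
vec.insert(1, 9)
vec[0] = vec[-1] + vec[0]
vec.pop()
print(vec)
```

[35, 9, 25]

pop(2) removes 0 → [5, 5]
vec[-1] = vec[0]*vec[-1] = 5*5 = 25 → [5, 25]
append vec[0]+vec[-1] = 5+25 = 30 → [5, 25, 30]
insert 9 at 1 → [5, 9, 25, 30]
vec[0] = vec[-1]+vec[0] = 30+5 = 35 → [35, 9, 25, 30]
pop() removes 30 → [35, 9, 25]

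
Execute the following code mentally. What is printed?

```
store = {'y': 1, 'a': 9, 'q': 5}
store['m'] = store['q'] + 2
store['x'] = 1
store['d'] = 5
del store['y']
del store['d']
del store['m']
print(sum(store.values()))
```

15

store['m'] = store['q']+2 = 7 → {'y': 1, 'a': 9, 'q': 5, 'm': 7}
store['x'] = 1 → {'y': 1, 'a': 9, 'q': 5, 'm': 7, 'x': 1}
store['d'] = 5 → {'y': 1, 'a': 9, 'q': 5, 'm': 7, 'x': 1, 'd': 5}
del 'y' → {'a': 9, 'q': 5, 'm': 7, 'x': 1, 'd': 5}
del 'd' → {'a': 9, 'q': 5, 'm': 7, 'x': 1}
del 'm' → {'a': 9, 'q': 5, 'x': 1}
sum of values = 15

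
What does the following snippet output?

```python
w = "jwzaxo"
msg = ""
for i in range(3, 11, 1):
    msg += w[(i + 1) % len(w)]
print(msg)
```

i=3: add w[4]='x' → 'x'
i=4: add w[5]='o' → 'xo'
i=5: add w[0]='j' → 'xoj'
i=6: add w[1]='w' → 'xojw'
i=7: add w[2]='z' → 'xojwz'
i=8: add w[3]='a' → 'xojwza'
i=9: add w[4]='x' → 'xojwzax'
i=10: add w[5]='o' → 'xojwzaxo'

xojwzaxo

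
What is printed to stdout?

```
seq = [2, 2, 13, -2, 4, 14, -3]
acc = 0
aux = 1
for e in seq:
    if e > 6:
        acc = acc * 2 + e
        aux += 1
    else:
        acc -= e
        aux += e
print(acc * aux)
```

138

e=2: not >6, acc = 0-2 = -2; aux=3
e=2: not >6, acc = (-2)-2 = -4; aux=5
e=13: >6, acc = (-4)*2+13 = 5; aux=6
e=-2: not >6, acc = 5-(-2) = 7; aux=4
e=4: not >6, acc = 7-4 = 3; aux=8
e=14: >6, acc = 3*2+14 = 20; aux=9
e=-3: not >6, acc = 20-(-3) = 23; aux=6
acc*aux = 23*6 = 138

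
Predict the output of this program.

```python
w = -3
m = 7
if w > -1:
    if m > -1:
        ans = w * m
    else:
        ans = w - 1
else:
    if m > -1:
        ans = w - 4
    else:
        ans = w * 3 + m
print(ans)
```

w=-3, m=7
w > -1 is False; m > -1 is True
→ ans = w - 4 = -7

-7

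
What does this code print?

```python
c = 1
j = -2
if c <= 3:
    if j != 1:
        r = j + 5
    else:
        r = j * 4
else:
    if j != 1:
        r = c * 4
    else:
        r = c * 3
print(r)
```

c=1, j=-2
c <= 3 is True; j != 1 is True
→ r = j + 5 = 3

3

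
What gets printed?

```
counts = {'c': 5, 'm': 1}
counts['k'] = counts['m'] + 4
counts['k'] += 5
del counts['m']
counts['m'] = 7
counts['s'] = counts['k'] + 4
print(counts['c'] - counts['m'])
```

counts['k'] = counts['m']+4 = 5 → {'c': 5, 'm': 1, 'k': 5}
counts['k'] = 5+5 = 10 → {'c': 5, 'm': 1, 'k': 10}
del 'm' → {'c': 5, 'k': 10}
counts['m'] = 7 → {'c': 5, 'k': 10, 'm': 7}
counts['s'] = counts['k']+4 = 14 → {'c': 5, 'k': 10, 'm': 7, 's': 14}
counts['c']-counts['m'] = 5-7 = -2

-2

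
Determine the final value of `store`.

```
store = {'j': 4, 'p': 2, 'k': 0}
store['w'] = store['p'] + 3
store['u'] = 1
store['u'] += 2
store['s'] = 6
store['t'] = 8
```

{'j': 4, 'p': 2, 'k': 0, 'w': 5, 'u': 3, 's': 6, 't': 8}

store['w'] = store['p']+3 = 5 → {'j': 4, 'p': 2, 'k': 0, 'w': 5}
store['u'] = 1 → {'j': 4, 'p': 2, 'k': 0, 'w': 5, 'u': 1}
store['u'] = 1+2 = 3 → {'j': 4, 'p': 2, 'k': 0, 'w': 5, 'u': 3}
store['s'] = 6 → {'j': 4, 'p': 2, 'k': 0, 'w': 5, 'u': 3, 's': 6}
store['t'] = 8 → {'j': 4, 'p': 2, 'k': 0, 'w': 5, 'u': 3, 's': 6, 't': 8}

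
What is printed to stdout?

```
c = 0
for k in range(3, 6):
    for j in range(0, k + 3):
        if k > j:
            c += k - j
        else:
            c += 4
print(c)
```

67

k=3,j=0: 3>0, c = 0+3 = 3
k=3,j=1: 3>1, c = 3+2 = 5
k=3,j=2: 3>2, c = 5+1 = 6
k=3,j=3: not 3>3, c = 6+4 = 10
k=3,j=4: not 3>4, c = 10+4 = 14
k=3,j=5: not 3>5, c = 14+4 = 18
k=4,j=0: 4>0, c = 18+4 = 22
k=4,j=1: 4>1, c = 22+3 = 25
k=4,j=2: 4>2, c = 25+2 = 27
k=4,j=3: 4>3, c = 27+1 = 28
k=4,j=4: not 4>4, c = 28+4 = 32
k=4,j=5: not 4>5, c = 32+4 = 36
k=4,j=6: not 4>6, c = 36+4 = 40
k=5,j=0: 5>0, c = 40+5 = 45
k=5,j=1: 5>1, c = 45+4 = 49
k=5,j=2: 5>2, c = 49+3 = 52
k=5,j=3: 5>3, c = 52+2 = 54
k=5,j=4: 5>4, c = 54+1 = 55
k=5,j=5: not 5>5, c = 55+4 = 59
k=5,j=6: not 5>6, c = 59+4 = 63
k=5,j=7: not 5>7, c = 63+4 = 67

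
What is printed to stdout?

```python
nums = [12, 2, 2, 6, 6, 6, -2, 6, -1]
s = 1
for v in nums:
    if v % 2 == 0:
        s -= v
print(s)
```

v=12: even, s = 1-12 = -11
v=2: even, s = (-11)-2 = -13
v=2: even, s = (-13)-2 = -15
v=6: even, s = (-15)-6 = -21
v=6: even, s = (-21)-6 = -27
v=6: even, s = (-27)-6 = -33
v=-2: even, s = (-33)-(-2) = -31
v=6: even, s = (-31)-6 = -37
v=-1: not even

-37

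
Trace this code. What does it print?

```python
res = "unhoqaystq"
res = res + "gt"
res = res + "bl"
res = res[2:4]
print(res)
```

+ 'gt' → 'unhoqaystqgt'
+ 'bl' → 'unhoqaystqgtbl'
slice [2:4] → 'ho'

ho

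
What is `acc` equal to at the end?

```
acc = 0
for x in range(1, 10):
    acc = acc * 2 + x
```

x=1: acc = 0*2+1 = 1
x=2: acc = 1*2+2 = 4
x=3: acc = 4*2+3 = 11
x=4: acc = 11*2+4 = 26
x=5: acc = 26*2+5 = 57
x=6: acc = 57*2+6 = 120
x=7: acc = 120*2+7 = 247
x=8: acc = 247*2+8 = 502
x=9: acc = 502*2+9 = 1013

1013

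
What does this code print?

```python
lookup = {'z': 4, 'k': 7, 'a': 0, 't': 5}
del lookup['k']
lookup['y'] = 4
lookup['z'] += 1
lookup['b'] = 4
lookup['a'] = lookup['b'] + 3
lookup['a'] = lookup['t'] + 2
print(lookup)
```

del 'k' → {'z': 4, 'a': 0, 't': 5}
lookup['y'] = 4 → {'z': 4, 'a': 0, 't': 5, 'y': 4}
lookup['z'] = 4+1 = 5 → {'z': 5, 'a': 0, 't': 5, 'y': 4}
lookup['b'] = 4 → {'z': 5, 'a': 0, 't': 5, 'y': 4, 'b': 4}
lookup['a'] = lookup['b']+3 = 7 → {'z': 5, 'a': 7, 't': 5, 'y': 4, 'b': 4}
lookup['a'] = lookup['t']+2 = 7 → {'z': 5, 'a': 7, 't': 5, 'y': 4, 'b': 4}

{'z': 5, 'a': 7, 't': 5, 'y': 4, 'b': 4}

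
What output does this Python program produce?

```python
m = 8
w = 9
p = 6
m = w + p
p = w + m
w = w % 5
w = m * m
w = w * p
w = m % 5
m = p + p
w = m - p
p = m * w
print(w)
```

24

m = 9+6 = 15
p = 9+15 = 24
w = 9%5 = 4
w = 15*15 = 225
w = 225*24 = 5400
w = 15%5 = 0
m = 24+24 = 48
w = 48-24 = 24
p = 48*24 = 1152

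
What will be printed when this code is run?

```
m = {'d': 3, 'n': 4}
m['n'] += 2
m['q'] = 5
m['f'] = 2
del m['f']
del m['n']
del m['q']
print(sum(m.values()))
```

3

m['n'] = 4+2 = 6 → {'d': 3, 'n': 6}
m['q'] = 5 → {'d': 3, 'n': 6, 'q': 5}
m['f'] = 2 → {'d': 3, 'n': 6, 'q': 5, 'f': 2}
del 'f' → {'d': 3, 'n': 6, 'q': 5}
del 'n' → {'d': 3, 'q': 5}
del 'q' → {'d': 3}
sum of values = 3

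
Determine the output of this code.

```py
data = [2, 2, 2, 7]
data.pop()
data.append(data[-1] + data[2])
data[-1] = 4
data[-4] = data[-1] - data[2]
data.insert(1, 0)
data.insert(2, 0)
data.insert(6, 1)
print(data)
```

[2, 0, 0, 2, 2, 4, 1]

pop() removes 7 → [2, 2, 2]
append data[-1]+data[2] = 2+2 = 4 → [2, 2, 2, 4]
data[-1] = 4 → [2, 2, 2, 4]
data[-4] = data[-1]-data[2] = 4-2 = 2 → [2, 2, 2, 4]
insert 0 at 1 → [2, 0, 2, 2, 4]
insert 0 at 2 → [2, 0, 0, 2, 2, 4]
insert 1 at 6 → [2, 0, 0, 2, 2, 4, 1]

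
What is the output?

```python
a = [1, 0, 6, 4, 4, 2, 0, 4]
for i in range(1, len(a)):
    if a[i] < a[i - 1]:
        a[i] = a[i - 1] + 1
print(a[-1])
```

11

i=1: 0<1, a[1] = 1+1 = 2 → [1, 2, 6, 4, 4, 2, 0, 4]
i=2: 6>=2, unchanged → [1, 2, 6, 4, 4, 2, 0, 4]
i=3: 4<6, a[3] = 6+1 = 7 → [1, 2, 6, 7, 4, 2, 0, 4]
i=4: 4<7, a[4] = 7+1 = 8 → [1, 2, 6, 7, 8, 2, 0, 4]
i=5: 2<8, a[5] = 8+1 = 9 → [1, 2, 6, 7, 8, 9, 0, 4]
i=6: 0<9, a[6] = 9+1 = 10 → [1, 2, 6, 7, 8, 9, 10, 4]
i=7: 4<10, a[7] = 10+1 = 11 → [1, 2, 6, 7, 8, 9, 10, 11]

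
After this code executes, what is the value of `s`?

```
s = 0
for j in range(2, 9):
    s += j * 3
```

105

j=2: s = 0+2*3 = 6
j=3: s = 6+3*3 = 15
j=4: s = 15+4*3 = 27
j=5: s = 27+5*3 = 42
j=6: s = 42+6*3 = 60
j=7: s = 60+7*3 = 81
j=8: s = 81+8*3 = 105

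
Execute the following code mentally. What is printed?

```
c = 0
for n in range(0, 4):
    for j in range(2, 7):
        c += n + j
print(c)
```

110

n=0,j=2: c = 0+2 = 2
n=0,j=3: c = 2+3 = 5
n=0,j=4: c = 5+4 = 9
n=0,j=5: c = 9+5 = 14
n=0,j=6: c = 14+6 = 20
n=1,j=2: c = 20+3 = 23
n=1,j=3: c = 23+4 = 27
n=1,j=4: c = 27+5 = 32
n=1,j=5: c = 32+6 = 38
n=1,j=6: c = 38+7 = 45
n=2,j=2: c = 45+4 = 49
n=2,j=3: c = 49+5 = 54
n=2,j=4: c = 54+6 = 60
n=2,j=5: c = 60+7 = 67
n=2,j=6: c = 67+8 = 75
n=3,j=2: c = 75+5 = 80
n=3,j=3: c = 80+6 = 86
n=3,j=4: c = 86+7 = 93
n=3,j=5: c = 93+8 = 101
n=3,j=6: c = 101+9 = 110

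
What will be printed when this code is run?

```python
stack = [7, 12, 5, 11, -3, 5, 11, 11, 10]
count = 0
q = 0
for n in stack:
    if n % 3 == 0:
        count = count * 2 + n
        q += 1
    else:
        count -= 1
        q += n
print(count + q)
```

71

n=7: not %3==0, count = 0-1 = -1; q=7
n=12: %3==0, count = (-1)*2+12 = 10; q=8
n=5: not %3==0, count = 10-1 = 9; q=13
n=11: not %3==0, count = 9-1 = 8; q=24
n=-3: %3==0, count = 8*2+(-3) = 13; q=25
n=5: not %3==0, count = 13-1 = 12; q=30
n=11: not %3==0, count = 12-1 = 11; q=41
n=11: not %3==0, count = 11-1 = 10; q=52
n=10: not %3==0, count = 10-1 = 9; q=62
count+q = 9+62 = 71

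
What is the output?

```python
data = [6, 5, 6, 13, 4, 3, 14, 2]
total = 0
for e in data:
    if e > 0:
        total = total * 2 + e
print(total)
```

1562

e=6: >0, total = 0*2+6 = 6
e=5: >0, total = 6*2+5 = 17
e=6: >0, total = 17*2+6 = 40
e=13: >0, total = 40*2+13 = 93
e=4: >0, total = 93*2+4 = 190
e=3: >0, total = 190*2+3 = 383
e=14: >0, total = 383*2+14 = 780
e=2: >0, total = 780*2+2 = 1562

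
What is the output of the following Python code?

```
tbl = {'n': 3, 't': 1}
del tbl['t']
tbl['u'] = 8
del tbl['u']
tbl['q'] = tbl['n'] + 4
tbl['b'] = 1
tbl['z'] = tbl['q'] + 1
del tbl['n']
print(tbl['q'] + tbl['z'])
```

del 't' → {'n': 3}
tbl['u'] = 8 → {'n': 3, 'u': 8}
del 'u' → {'n': 3}
tbl['q'] = tbl['n']+4 = 7 → {'n': 3, 'q': 7}
tbl['b'] = 1 → {'n': 3, 'q': 7, 'b': 1}
tbl['z'] = tbl['q']+1 = 8 → {'n': 3, 'q': 7, 'b': 1, 'z': 8}
del 'n' → {'q': 7, 'b': 1, 'z': 8}
tbl['q']+tbl['z'] = 7+8 = 15

15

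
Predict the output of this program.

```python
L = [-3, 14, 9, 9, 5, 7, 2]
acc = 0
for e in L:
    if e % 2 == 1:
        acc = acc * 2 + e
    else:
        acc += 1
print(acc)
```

94

e=-3: odd, acc = 0*2+(-3) = -3
e=14: not odd, acc = (-3)+1 = -2
e=9: odd, acc = (-2)*2+9 = 5
e=9: odd, acc = 5*2+9 = 19
e=5: odd, acc = 19*2+5 = 43
e=7: odd, acc = 43*2+7 = 93
e=2: not odd, acc = 93+1 = 94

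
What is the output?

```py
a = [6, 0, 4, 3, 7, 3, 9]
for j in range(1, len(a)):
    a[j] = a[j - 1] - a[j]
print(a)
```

j=1: a[1] = 6-0 = 6 → [6, 6, 4, 3, 7, 3, 9]
j=2: a[2] = 6-4 = 2 → [6, 6, 2, 3, 7, 3, 9]
j=3: a[3] = 2-3 = -1 → [6, 6, 2, -1, 7, 3, 9]
j=4: a[4] = (-1)-7 = -8 → [6, 6, 2, -1, -8, 3, 9]
j=5: a[5] = (-8)-3 = -11 → [6, 6, 2, -1, -8, -11, 9]
j=6: a[6] = (-11)-9 = -20 → [6, 6, 2, -1, -8, -11, -20]

[6, 6, 2, -1, -8, -11, -20]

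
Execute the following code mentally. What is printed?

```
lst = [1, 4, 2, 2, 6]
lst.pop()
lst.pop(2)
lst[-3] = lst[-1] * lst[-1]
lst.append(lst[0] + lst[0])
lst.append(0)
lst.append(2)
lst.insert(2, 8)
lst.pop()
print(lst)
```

[4, 4, 8, 2, 8, 0]

pop() removes 6 → [1, 4, 2, 2]
pop(2) removes 2 → [1, 4, 2]
lst[-3] = lst[-1]*lst[-1] = 2*2 = 4 → [4, 4, 2]
append lst[0]+lst[0] = 4+4 = 8 → [4, 4, 2, 8]
append 0 → [4, 4, 2, 8, 0]
append 2 → [4, 4, 2, 8, 0, 2]
insert 8 at 2 → [4, 4, 8, 2, 8, 0, 2]
pop() removes 2 → [4, 4, 8, 2, 8, 0]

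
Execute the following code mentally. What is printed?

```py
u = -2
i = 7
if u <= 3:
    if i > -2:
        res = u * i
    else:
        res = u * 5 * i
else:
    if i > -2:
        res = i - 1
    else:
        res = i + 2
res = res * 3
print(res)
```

-42

u=-2, i=7
u <= 3 is True; i > -2 is True
→ res = u * i = -14
res = (-14)*3 = -42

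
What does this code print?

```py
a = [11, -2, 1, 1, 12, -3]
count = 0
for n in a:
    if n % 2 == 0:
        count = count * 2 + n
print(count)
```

8

n=11: not even
n=-2: even, count = 0*2+(-2) = -2
n=1: not even
n=1: not even
n=12: even, count = (-2)*2+12 = 8
n=-3: not even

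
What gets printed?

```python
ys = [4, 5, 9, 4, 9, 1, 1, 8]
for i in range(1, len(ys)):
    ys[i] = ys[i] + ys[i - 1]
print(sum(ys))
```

i=1: ys[1] = 5+4 = 9 → [4, 9, 9, 4, 9, 1, 1, 8]
i=2: ys[2] = 9+9 = 18 → [4, 9, 18, 4, 9, 1, 1, 8]
i=3: ys[3] = 4+18 = 22 → [4, 9, 18, 22, 9, 1, 1, 8]
i=4: ys[4] = 9+22 = 31 → [4, 9, 18, 22, 31, 1, 1, 8]
i=5: ys[5] = 1+31 = 32 → [4, 9, 18, 22, 31, 32, 1, 8]
i=6: ys[6] = 1+32 = 33 → [4, 9, 18, 22, 31, 32, 33, 8]
i=7: ys[7] = 8+33 = 41 → [4, 9, 18, 22, 31, 32, 33, 41]
sum = 190

190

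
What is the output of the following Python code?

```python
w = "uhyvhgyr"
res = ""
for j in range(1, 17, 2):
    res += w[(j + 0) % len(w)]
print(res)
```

hvgrhvgr

j=1: add w[1]='h' → 'h'
j=3: add w[3]='v' → 'hv'
j=5: add w[5]='g' → 'hvg'
j=7: add w[7]='r' → 'hvgr'
j=9: add w[1]='h' → 'hvgrh'
j=11: add w[3]='v' → 'hvgrhv'
j=13: add w[5]='g' → 'hvgrhvg'
j=15: add w[7]='r' → 'hvgrhvgr'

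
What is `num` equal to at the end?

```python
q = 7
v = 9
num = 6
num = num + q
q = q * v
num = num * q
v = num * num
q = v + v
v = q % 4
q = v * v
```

819

num = 6+7 = 13
q = 7*9 = 63
num = 13*63 = 819
v = 819*819 = 670761
q = 670761+670761 = 1341522
v = 1341522%4 = 2
q = 2*2 = 4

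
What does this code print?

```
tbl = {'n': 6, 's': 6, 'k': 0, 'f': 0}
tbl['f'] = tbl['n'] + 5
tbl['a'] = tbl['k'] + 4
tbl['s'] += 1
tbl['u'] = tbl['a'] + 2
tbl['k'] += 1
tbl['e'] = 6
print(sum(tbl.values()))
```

41

tbl['f'] = tbl['n']+5 = 11 → {'n': 6, 's': 6, 'k': 0, 'f': 11}
tbl['a'] = tbl['k']+4 = 4 → {'n': 6, 's': 6, 'k': 0, 'f': 11, 'a': 4}
tbl['s'] = 6+1 = 7 → {'n': 6, 's': 7, 'k': 0, 'f': 11, 'a': 4}
tbl['u'] = tbl['a']+2 = 6 → {'n': 6, 's': 7, 'k': 0, 'f': 11, 'a': 4, 'u': 6}
tbl['k'] = 0+1 = 1 → {'n': 6, 's': 7, 'k': 1, 'f': 11, 'a': 4, 'u': 6}
tbl['e'] = 6 → {'n': 6, 's': 7, 'k': 1, 'f': 11, 'a': 4, 'u': 6, 'e': 6}
sum of values = 41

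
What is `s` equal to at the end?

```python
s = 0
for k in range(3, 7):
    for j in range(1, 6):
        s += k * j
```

270

k=3,j=1: s = 0+3 = 3
k=3,j=2: s = 3+6 = 9
k=3,j=3: s = 9+9 = 18
k=3,j=4: s = 18+12 = 30
k=3,j=5: s = 30+15 = 45
k=4,j=1: s = 45+4 = 49
k=4,j=2: s = 49+8 = 57
k=4,j=3: s = 57+12 = 69
k=4,j=4: s = 69+16 = 85
k=4,j=5: s = 85+20 = 105
k=5,j=1: s = 105+5 = 110
k=5,j=2: s = 110+10 = 120
k=5,j=3: s = 120+15 = 135
k=5,j=4: s = 135+20 = 155
k=5,j=5: s = 155+25 = 180
k=6,j=1: s = 180+6 = 186
k=6,j=2: s = 186+12 = 198
k=6,j=3: s = 198+18 = 216
k=6,j=4: s = 216+24 = 240
k=6,j=5: s = 240+30 = 270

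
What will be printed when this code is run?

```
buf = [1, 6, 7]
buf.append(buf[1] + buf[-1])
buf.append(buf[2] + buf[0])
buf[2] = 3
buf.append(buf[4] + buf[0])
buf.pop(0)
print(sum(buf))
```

append buf[1]+buf[-1] = 6+7 = 13 → [1, 6, 7, 13]
append buf[2]+buf[0] = 7+1 = 8 → [1, 6, 7, 13, 8]
buf[2] = 3 → [1, 6, 3, 13, 8]
append buf[4]+buf[0] = 8+1 = 9 → [1, 6, 3, 13, 8, 9]
pop(0) removes 1 → [6, 3, 13, 8, 9]
sum = 39

39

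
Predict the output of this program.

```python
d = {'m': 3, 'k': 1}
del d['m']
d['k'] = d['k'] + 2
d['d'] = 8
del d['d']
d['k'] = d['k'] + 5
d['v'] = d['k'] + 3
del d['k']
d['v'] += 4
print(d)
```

del 'm' → {'k': 1}
d['k'] = d['k']+2 = 3 → {'k': 3}
d['d'] = 8 → {'k': 3, 'd': 8}
del 'd' → {'k': 3}
d['k'] = d['k']+5 = 8 → {'k': 8}
d['v'] = d['k']+3 = 11 → {'k': 8, 'v': 11}
del 'k' → {'v': 11}
d['v'] = 11+4 = 15 → {'v': 15}

{'v': 15}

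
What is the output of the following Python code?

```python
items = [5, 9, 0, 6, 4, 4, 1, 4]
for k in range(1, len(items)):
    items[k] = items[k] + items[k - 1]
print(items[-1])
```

33

k=1: items[1] = 9+5 = 14 → [5, 14, 0, 6, 4, 4, 1, 4]
k=2: items[2] = 0+14 = 14 → [5, 14, 14, 6, 4, 4, 1, 4]
k=3: items[3] = 6+14 = 20 → [5, 14, 14, 20, 4, 4, 1, 4]
k=4: items[4] = 4+20 = 24 → [5, 14, 14, 20, 24, 4, 1, 4]
k=5: items[5] = 4+24 = 28 → [5, 14, 14, 20, 24, 28, 1, 4]
k=6: items[6] = 1+28 = 29 → [5, 14, 14, 20, 24, 28, 29, 4]
k=7: items[7] = 4+29 = 33 → [5, 14, 14, 20, 24, 28, 29, 33]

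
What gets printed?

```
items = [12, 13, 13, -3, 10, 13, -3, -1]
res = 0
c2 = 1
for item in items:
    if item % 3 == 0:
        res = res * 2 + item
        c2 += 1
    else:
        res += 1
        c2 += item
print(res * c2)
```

2704

item=12: %3==0, res = 0*2+12 = 12; c2=2
item=13: not %3==0, res = 12+1 = 13; c2=15
item=13: not %3==0, res = 13+1 = 14; c2=28
item=-3: %3==0, res = 14*2+(-3) = 25; c2=29
item=10: not %3==0, res = 25+1 = 26; c2=39
item=13: not %3==0, res = 26+1 = 27; c2=52
item=-3: %3==0, res = 27*2+(-3) = 51; c2=53
item=-1: not %3==0, res = 51+1 = 52; c2=52
res*c2 = 52*52 = 2704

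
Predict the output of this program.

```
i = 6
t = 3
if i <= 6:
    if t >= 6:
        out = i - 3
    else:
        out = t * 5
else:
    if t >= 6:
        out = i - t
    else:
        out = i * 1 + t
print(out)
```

i=6, t=3
i <= 6 is True; t >= 6 is False
→ out = t * 5 = 15

15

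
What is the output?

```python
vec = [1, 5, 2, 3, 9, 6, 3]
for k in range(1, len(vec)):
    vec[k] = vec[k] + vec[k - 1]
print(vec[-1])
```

k=1: vec[1] = 5+1 = 6 → [1, 6, 2, 3, 9, 6, 3]
k=2: vec[2] = 2+6 = 8 → [1, 6, 8, 3, 9, 6, 3]
k=3: vec[3] = 3+8 = 11 → [1, 6, 8, 11, 9, 6, 3]
k=4: vec[4] = 9+11 = 20 → [1, 6, 8, 11, 20, 6, 3]
k=5: vec[5] = 6+20 = 26 → [1, 6, 8, 11, 20, 26, 3]
k=6: vec[6] = 3+26 = 29 → [1, 6, 8, 11, 20, 26, 29]

29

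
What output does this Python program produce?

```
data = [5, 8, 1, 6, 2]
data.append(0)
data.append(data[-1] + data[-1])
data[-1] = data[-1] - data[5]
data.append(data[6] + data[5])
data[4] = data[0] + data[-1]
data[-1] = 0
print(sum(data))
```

25

append 0 → [5, 8, 1, 6, 2, 0]
append data[-1]+data[-1] = 0+0 = 0 → [5, 8, 1, 6, 2, 0, 0]
data[-1] = data[-1]-data[5] = 0-0 = 0 → [5, 8, 1, 6, 2, 0, 0]
append data[6]+data[5] = 0+0 = 0 → [5, 8, 1, 6, 2, 0, 0, 0]
data[4] = data[0]+data[-1] = 5+0 = 5 → [5, 8, 1, 6, 5, 0, 0, 0]
data[-1] = 0 → [5, 8, 1, 6, 5, 0, 0, 0]
sum = 25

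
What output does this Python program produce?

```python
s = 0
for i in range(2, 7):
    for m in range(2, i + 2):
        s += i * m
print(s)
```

355

i=2,m=2: s = 0+4 = 4
i=2,m=3: s = 4+6 = 10
i=3,m=2: s = 10+6 = 16
i=3,m=3: s = 16+9 = 25
i=3,m=4: s = 25+12 = 37
i=4,m=2: s = 37+8 = 45
i=4,m=3: s = 45+12 = 57
i=4,m=4: s = 57+16 = 73
i=4,m=5: s = 73+20 = 93
i=5,m=2: s = 93+10 = 103
i=5,m=3: s = 103+15 = 118
i=5,m=4: s = 118+20 = 138
i=5,m=5: s = 138+25 = 163
i=5,m=6: s = 163+30 = 193
i=6,m=2: s = 193+12 = 205
i=6,m=3: s = 205+18 = 223
i=6,m=4: s = 223+24 = 247
i=6,m=5: s = 247+30 = 277
i=6,m=6: s = 277+36 = 313
i=6,m=7: s = 313+42 = 355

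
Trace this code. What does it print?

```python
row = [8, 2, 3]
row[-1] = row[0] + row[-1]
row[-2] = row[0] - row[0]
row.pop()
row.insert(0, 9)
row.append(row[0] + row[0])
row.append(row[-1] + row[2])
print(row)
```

row[-1] = row[0]+row[-1] = 8+3 = 11 → [8, 2, 11]
row[-2] = row[0]-row[0] = 8-8 = 0 → [8, 0, 11]
pop() removes 11 → [8, 0]
insert 9 at 0 → [9, 8, 0]
append row[0]+row[0] = 9+9 = 18 → [9, 8, 0, 18]
append row[-1]+row[2] = 18+0 = 18 → [9, 8, 0, 18, 18]

[9, 8, 0, 18, 18]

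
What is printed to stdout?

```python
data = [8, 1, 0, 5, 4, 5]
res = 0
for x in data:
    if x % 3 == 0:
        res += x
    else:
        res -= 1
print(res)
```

-5

x=8: not %3==0, res = 0-1 = -1
x=1: not %3==0, res = (-1)-1 = -2
x=0: %3==0, res = (-2)+0 = -2
x=5: not %3==0, res = (-2)-1 = -3
x=4: not %3==0, res = (-3)-1 = -4
x=5: not %3==0, res = (-4)-1 = -5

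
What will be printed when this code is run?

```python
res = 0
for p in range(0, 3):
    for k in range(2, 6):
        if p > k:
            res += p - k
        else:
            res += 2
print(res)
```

24

p=0,k=2: not 0>2, res = 0+2 = 2
p=0,k=3: not 0>3, res = 2+2 = 4
p=0,k=4: not 0>4, res = 4+2 = 6
p=0,k=5: not 0>5, res = 6+2 = 8
p=1,k=2: not 1>2, res = 8+2 = 10
p=1,k=3: not 1>3, res = 10+2 = 12
p=1,k=4: not 1>4, res = 12+2 = 14
p=1,k=5: not 1>5, res = 14+2 = 16
p=2,k=2: not 2>2, res = 16+2 = 18
p=2,k=3: not 2>3, res = 18+2 = 20
p=2,k=4: not 2>4, res = 20+2 = 22
p=2,k=5: not 2>5, res = 22+2 = 24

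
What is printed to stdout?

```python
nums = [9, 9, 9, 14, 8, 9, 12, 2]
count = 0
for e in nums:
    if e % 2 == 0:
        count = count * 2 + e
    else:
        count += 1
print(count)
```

e=9: not even, count = 0+1 = 1
e=9: not even, count = 1+1 = 2
e=9: not even, count = 2+1 = 3
e=14: even, count = 3*2+14 = 20
e=8: even, count = 20*2+8 = 48
e=9: not even, count = 48+1 = 49
e=12: even, count = 49*2+12 = 110
e=2: even, count = 110*2+2 = 222

222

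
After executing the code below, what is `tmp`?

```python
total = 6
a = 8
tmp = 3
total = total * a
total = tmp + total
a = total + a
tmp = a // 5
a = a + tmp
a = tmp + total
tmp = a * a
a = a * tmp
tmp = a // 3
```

79442

total = 6*8 = 48
total = 3+48 = 51
a = 51+8 = 59
tmp = 59//5 = 11
a = 59+11 = 70
a = 11+51 = 62
tmp = 62*62 = 3844
a = 62*3844 = 238328
tmp = 238328//3 = 79442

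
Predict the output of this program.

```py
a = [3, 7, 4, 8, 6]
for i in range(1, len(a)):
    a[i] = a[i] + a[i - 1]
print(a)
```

[3, 10, 14, 22, 28]

i=1: a[1] = 7+3 = 10 → [3, 10, 4, 8, 6]
i=2: a[2] = 4+10 = 14 → [3, 10, 14, 8, 6]
i=3: a[3] = 8+14 = 22 → [3, 10, 14, 22, 6]
i=4: a[4] = 6+22 = 28 → [3, 10, 14, 22, 28]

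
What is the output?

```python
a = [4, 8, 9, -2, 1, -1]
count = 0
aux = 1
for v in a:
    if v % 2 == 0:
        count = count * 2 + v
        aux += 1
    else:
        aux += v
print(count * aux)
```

v=4: even, count = 0*2+4 = 4; aux=2
v=8: even, count = 4*2+8 = 16; aux=3
v=9: not even; aux=12
v=-2: even, count = 16*2+(-2) = 30; aux=13
v=1: not even; aux=14
v=-1: not even; aux=13
count*aux = 30*13 = 390

390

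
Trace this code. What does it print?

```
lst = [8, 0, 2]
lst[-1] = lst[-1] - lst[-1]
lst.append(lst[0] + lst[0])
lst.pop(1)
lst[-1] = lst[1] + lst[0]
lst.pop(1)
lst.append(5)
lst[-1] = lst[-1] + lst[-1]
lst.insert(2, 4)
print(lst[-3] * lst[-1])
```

80

lst[-1] = lst[-1]-lst[-1] = 2-2 = 0 → [8, 0, 0]
append lst[0]+lst[0] = 8+8 = 16 → [8, 0, 0, 16]
pop(1) removes 0 → [8, 0, 16]
lst[-1] = lst[1]+lst[0] = 0+8 = 8 → [8, 0, 8]
pop(1) removes 0 → [8, 8]
append 5 → [8, 8, 5]
lst[-1] = lst[-1]+lst[-1] = 5+5 = 10 → [8, 8, 10]
insert 4 at 2 → [8, 8, 4, 10]
lst[-3]*lst[-1] = 8*10 = 80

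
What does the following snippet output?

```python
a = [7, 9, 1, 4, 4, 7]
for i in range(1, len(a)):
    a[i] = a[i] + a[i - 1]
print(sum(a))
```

118

i=1: a[1] = 9+7 = 16 → [7, 16, 1, 4, 4, 7]
i=2: a[2] = 1+16 = 17 → [7, 16, 17, 4, 4, 7]
i=3: a[3] = 4+17 = 21 → [7, 16, 17, 21, 4, 7]
i=4: a[4] = 4+21 = 25 → [7, 16, 17, 21, 25, 7]
i=5: a[5] = 7+25 = 32 → [7, 16, 17, 21, 25, 32]
sum = 118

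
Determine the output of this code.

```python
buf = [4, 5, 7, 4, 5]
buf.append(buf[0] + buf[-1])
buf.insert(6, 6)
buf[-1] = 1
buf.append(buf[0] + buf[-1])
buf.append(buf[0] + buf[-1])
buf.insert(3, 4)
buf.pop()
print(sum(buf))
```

append buf[0]+buf[-1] = 4+5 = 9 → [4, 5, 7, 4, 5, 9]
insert 6 at 6 → [4, 5, 7, 4, 5, 9, 6]
buf[-1] = 1 → [4, 5, 7, 4, 5, 9, 1]
append buf[0]+buf[-1] = 4+1 = 5 → [4, 5, 7, 4, 5, 9, 1, 5]
append buf[0]+buf[-1] = 4+5 = 9 → [4, 5, 7, 4, 5, 9, 1, 5, 9]
insert 4 at 3 → [4, 5, 7, 4, 4, 5, 9, 1, 5, 9]
pop() removes 9 → [4, 5, 7, 4, 4, 5, 9, 1, 5]
sum = 44

44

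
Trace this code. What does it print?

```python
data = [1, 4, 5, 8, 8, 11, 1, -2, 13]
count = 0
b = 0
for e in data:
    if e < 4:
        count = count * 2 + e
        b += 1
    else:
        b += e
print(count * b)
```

e=1: <4, count = 0*2+1 = 1; b=1
e=4: not <4; b=5
e=5: not <4; b=10
e=8: not <4; b=18
e=8: not <4; b=26
e=11: not <4; b=37
e=1: <4, count = 1*2+1 = 3; b=38
e=-2: <4, count = 3*2+(-2) = 4; b=39
e=13: not <4; b=52
count*b = 4*52 = 208

208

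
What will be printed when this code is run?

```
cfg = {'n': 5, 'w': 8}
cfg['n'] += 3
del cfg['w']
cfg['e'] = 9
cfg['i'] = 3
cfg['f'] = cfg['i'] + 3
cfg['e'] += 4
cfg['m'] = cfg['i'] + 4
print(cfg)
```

cfg['n'] = 5+3 = 8 → {'n': 8, 'w': 8}
del 'w' → {'n': 8}
cfg['e'] = 9 → {'n': 8, 'e': 9}
cfg['i'] = 3 → {'n': 8, 'e': 9, 'i': 3}
cfg['f'] = cfg['i']+3 = 6 → {'n': 8, 'e': 9, 'i': 3, 'f': 6}
cfg['e'] = 9+4 = 13 → {'n': 8, 'e': 13, 'i': 3, 'f': 6}
cfg['m'] = cfg['i']+4 = 7 → {'n': 8, 'e': 13, 'i': 3, 'f': 6, 'm': 7}

{'n': 8, 'e': 13, 'i': 3, 'f': 6, 'm': 7}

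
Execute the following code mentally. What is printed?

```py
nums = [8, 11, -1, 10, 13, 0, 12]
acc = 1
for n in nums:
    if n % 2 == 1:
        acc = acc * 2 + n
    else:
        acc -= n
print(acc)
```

-33

n=8: not odd, acc = 1-8 = -7
n=11: odd, acc = (-7)*2+11 = -3
n=-1: odd, acc = (-3)*2+(-1) = -7
n=10: not odd, acc = (-7)-10 = -17
n=13: odd, acc = (-17)*2+13 = -21
n=0: not odd, acc = (-21)-0 = -21
n=12: not odd, acc = (-21)-12 = -33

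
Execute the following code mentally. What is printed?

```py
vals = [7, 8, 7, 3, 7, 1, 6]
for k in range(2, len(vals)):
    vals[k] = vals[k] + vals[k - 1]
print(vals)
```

[7, 8, 15, 18, 25, 26, 32]

k=2: vals[2] = 7+8 = 15 → [7, 8, 15, 3, 7, 1, 6]
k=3: vals[3] = 3+15 = 18 → [7, 8, 15, 18, 7, 1, 6]
k=4: vals[4] = 7+18 = 25 → [7, 8, 15, 18, 25, 1, 6]
k=5: vals[5] = 1+25 = 26 → [7, 8, 15, 18, 25, 26, 6]
k=6: vals[6] = 6+26 = 32 → [7, 8, 15, 18, 25, 26, 32]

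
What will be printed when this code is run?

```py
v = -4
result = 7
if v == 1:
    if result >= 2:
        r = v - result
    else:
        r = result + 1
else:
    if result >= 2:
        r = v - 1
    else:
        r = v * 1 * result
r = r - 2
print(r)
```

v=-4, result=7
v == 1 is False; result >= 2 is True
→ r = v - 1 = -5
r = (-5)-2 = -7

-7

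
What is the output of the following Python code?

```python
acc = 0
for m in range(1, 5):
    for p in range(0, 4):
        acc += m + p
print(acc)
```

64

m=1,p=0: acc = 0+1 = 1
m=1,p=1: acc = 1+2 = 3
m=1,p=2: acc = 3+3 = 6
m=1,p=3: acc = 6+4 = 10
m=2,p=0: acc = 10+2 = 12
m=2,p=1: acc = 12+3 = 15
m=2,p=2: acc = 15+4 = 19
m=2,p=3: acc = 19+5 = 24
m=3,p=0: acc = 24+3 = 27
m=3,p=1: acc = 27+4 = 31
m=3,p=2: acc = 31+5 = 36
m=3,p=3: acc = 36+6 = 42
m=4,p=0: acc = 42+4 = 46
m=4,p=1: acc = 46+5 = 51
m=4,p=2: acc = 51+6 = 57
m=4,p=3: acc = 57+7 = 64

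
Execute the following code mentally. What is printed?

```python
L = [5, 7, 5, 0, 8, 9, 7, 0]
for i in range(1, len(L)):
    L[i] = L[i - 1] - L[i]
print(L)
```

i=1: L[1] = 5-7 = -2 → [5, -2, 5, 0, 8, 9, 7, 0]
i=2: L[2] = (-2)-5 = -7 → [5, -2, -7, 0, 8, 9, 7, 0]
i=3: L[3] = (-7)-0 = -7 → [5, -2, -7, -7, 8, 9, 7, 0]
i=4: L[4] = (-7)-8 = -15 → [5, -2, -7, -7, -15, 9, 7, 0]
i=5: L[5] = (-15)-9 = -24 → [5, -2, -7, -7, -15, -24, 7, 0]
i=6: L[6] = (-24)-7 = -31 → [5, -2, -7, -7, -15, -24, -31, 0]
i=7: L[7] = (-31)-0 = -31 → [5, -2, -7, -7, -15, -24, -31, -31]

[5, -2, -7, -7, -15, -24, -31, -31]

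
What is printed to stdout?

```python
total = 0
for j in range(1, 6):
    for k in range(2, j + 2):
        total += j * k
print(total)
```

j=1,k=2: total = 0+2 = 2
j=2,k=2: total = 2+4 = 6
j=2,k=3: total = 6+6 = 12
j=3,k=2: total = 12+6 = 18
j=3,k=3: total = 18+9 = 27
j=3,k=4: total = 27+12 = 39
j=4,k=2: total = 39+8 = 47
j=4,k=3: total = 47+12 = 59
j=4,k=4: total = 59+16 = 75
j=4,k=5: total = 75+20 = 95
j=5,k=2: total = 95+10 = 105
j=5,k=3: total = 105+15 = 120
j=5,k=4: total = 120+20 = 140
j=5,k=5: total = 140+25 = 165
j=5,k=6: total = 165+30 = 195

195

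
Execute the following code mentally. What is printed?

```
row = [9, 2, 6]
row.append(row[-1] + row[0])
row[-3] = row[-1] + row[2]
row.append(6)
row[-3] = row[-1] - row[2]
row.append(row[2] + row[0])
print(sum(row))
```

60

append row[-1]+row[0] = 6+9 = 15 → [9, 2, 6, 15]
row[-3] = row[-1]+row[2] = 15+6 = 21 → [9, 21, 6, 15]
append 6 → [9, 21, 6, 15, 6]
row[-3] = row[-1]-row[2] = 6-6 = 0 → [9, 21, 0, 15, 6]
append row[2]+row[0] = 0+9 = 9 → [9, 21, 0, 15, 6, 9]
sum = 60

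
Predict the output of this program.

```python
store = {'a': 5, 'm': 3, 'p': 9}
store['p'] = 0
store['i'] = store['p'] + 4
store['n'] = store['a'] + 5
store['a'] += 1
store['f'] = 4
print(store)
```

store['p'] = 0 → {'a': 5, 'm': 3, 'p': 0}
store['i'] = store['p']+4 = 4 → {'a': 5, 'm': 3, 'p': 0, 'i': 4}
store['n'] = store['a']+5 = 10 → {'a': 5, 'm': 3, 'p': 0, 'i': 4, 'n': 10}
store['a'] = 5+1 = 6 → {'a': 6, 'm': 3, 'p': 0, 'i': 4, 'n': 10}
store['f'] = 4 → {'a': 6, 'm': 3, 'p': 0, 'i': 4, 'n': 10, 'f': 4}

{'a': 6, 'm': 3, 'p': 0, 'i': 4, 'n': 10, 'f': 4}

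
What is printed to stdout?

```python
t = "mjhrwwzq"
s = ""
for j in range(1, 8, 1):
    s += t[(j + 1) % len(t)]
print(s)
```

j=1: add t[2]='h' → 'h'
j=2: add t[3]='r' → 'hr'
j=3: add t[4]='w' → 'hrw'
j=4: add t[5]='w' → 'hrww'
j=5: add t[6]='z' → 'hrwwz'
j=6: add t[7]='q' → 'hrwwzq'
j=7: add t[0]='m' → 'hrwwzqm'

hrwwzqm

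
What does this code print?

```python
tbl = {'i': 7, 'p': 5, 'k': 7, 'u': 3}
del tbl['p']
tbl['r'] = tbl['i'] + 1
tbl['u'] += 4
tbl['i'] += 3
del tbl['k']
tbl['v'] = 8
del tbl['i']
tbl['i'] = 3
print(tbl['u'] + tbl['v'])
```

del 'p' → {'i': 7, 'k': 7, 'u': 3}
tbl['r'] = tbl['i']+1 = 8 → {'i': 7, 'k': 7, 'u': 3, 'r': 8}
tbl['u'] = 3+4 = 7 → {'i': 7, 'k': 7, 'u': 7, 'r': 8}
tbl['i'] = 7+3 = 10 → {'i': 10, 'k': 7, 'u': 7, 'r': 8}
del 'k' → {'i': 10, 'u': 7, 'r': 8}
tbl['v'] = 8 → {'i': 10, 'u': 7, 'r': 8, 'v': 8}
del 'i' → {'u': 7, 'r': 8, 'v': 8}
tbl['i'] = 3 → {'u': 7, 'r': 8, 'v': 8, 'i': 3}
tbl['u']+tbl['v'] = 7+8 = 15

15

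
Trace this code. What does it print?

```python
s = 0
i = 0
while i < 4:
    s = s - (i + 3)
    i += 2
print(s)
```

-8

i=0: s = 0-3 = -3
i=2: s = (-3)-5 = -8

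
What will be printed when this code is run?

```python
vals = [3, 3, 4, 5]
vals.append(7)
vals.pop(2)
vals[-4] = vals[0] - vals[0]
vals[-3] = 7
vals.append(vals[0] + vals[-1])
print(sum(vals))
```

26

append 7 → [3, 3, 4, 5, 7]
pop(2) removes 4 → [3, 3, 5, 7]
vals[-4] = vals[0]-vals[0] = 3-3 = 0 → [0, 3, 5, 7]
vals[-3] = 7 → [0, 7, 5, 7]
append vals[0]+vals[-1] = 0+7 = 7 → [0, 7, 5, 7, 7]
sum = 26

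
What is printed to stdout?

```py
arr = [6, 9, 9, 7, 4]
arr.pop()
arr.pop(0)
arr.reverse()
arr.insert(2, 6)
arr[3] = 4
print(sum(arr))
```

26

pop() removes 4 → [6, 9, 9, 7]
pop(0) removes 6 → [9, 9, 7]
reverse → [7, 9, 9]
insert 6 at 2 → [7, 9, 6, 9]
arr[3] = 4 → [7, 9, 6, 4]
sum = 26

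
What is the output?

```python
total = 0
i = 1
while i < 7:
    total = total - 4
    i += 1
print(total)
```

i=1: total = 0-4 = -4
i=2: total = (-4)-4 = -8
i=3: total = (-8)-4 = -12
i=4: total = (-12)-4 = -16
i=5: total = (-16)-4 = -20
i=6: total = (-20)-4 = -24

-24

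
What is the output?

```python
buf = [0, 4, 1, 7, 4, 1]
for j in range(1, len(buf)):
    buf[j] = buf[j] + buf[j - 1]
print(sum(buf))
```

54

j=1: buf[1] = 4+0 = 4 → [0, 4, 1, 7, 4, 1]
j=2: buf[2] = 1+4 = 5 → [0, 4, 5, 7, 4, 1]
j=3: buf[3] = 7+5 = 12 → [0, 4, 5, 12, 4, 1]
j=4: buf[4] = 4+12 = 16 → [0, 4, 5, 12, 16, 1]
j=5: buf[5] = 1+16 = 17 → [0, 4, 5, 12, 16, 17]
sum = 54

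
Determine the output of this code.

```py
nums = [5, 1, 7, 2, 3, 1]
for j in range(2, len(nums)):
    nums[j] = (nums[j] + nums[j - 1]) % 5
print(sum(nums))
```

16

j=2: nums[2] = (7+1)%5 = 3 → [5, 1, 3, 2, 3, 1]
j=3: nums[3] = (2+3)%5 = 0 → [5, 1, 3, 0, 3, 1]
j=4: nums[4] = (3+0)%5 = 3 → [5, 1, 3, 0, 3, 1]
j=5: nums[5] = (1+3)%5 = 4 → [5, 1, 3, 0, 3, 4]
sum = 16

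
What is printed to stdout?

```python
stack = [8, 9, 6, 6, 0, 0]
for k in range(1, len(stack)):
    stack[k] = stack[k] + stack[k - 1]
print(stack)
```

[8, 17, 23, 29, 29, 29]

k=1: stack[1] = 9+8 = 17 → [8, 17, 6, 6, 0, 0]
k=2: stack[2] = 6+17 = 23 → [8, 17, 23, 6, 0, 0]
k=3: stack[3] = 6+23 = 29 → [8, 17, 23, 29, 0, 0]
k=4: stack[4] = 0+29 = 29 → [8, 17, 23, 29, 29, 0]
k=5: stack[5] = 0+29 = 29 → [8, 17, 23, 29, 29, 29]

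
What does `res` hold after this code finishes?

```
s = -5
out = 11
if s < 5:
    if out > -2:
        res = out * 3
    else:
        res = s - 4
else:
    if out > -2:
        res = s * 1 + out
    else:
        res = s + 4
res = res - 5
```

s=-5, out=11
s < 5 is True; out > -2 is True
→ res = out * 3 = 33
res = 33-5 = 28

28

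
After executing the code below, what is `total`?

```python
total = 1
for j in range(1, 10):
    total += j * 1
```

46

j=1: total = 1+1*1 = 2
j=2: total = 2+2*1 = 4
j=3: total = 4+3*1 = 7
j=4: total = 7+4*1 = 11
j=5: total = 11+5*1 = 16
j=6: total = 16+6*1 = 22
j=7: total = 22+7*1 = 29
j=8: total = 29+8*1 = 37
j=9: total = 37+9*1 = 46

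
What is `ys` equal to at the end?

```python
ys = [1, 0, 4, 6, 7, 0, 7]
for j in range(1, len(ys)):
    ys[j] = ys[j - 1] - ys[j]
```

[1, 1, -3, -9, -16, -16, -23]

j=1: ys[1] = 1-0 = 1 → [1, 1, 4, 6, 7, 0, 7]
j=2: ys[2] = 1-4 = -3 → [1, 1, -3, 6, 7, 0, 7]
j=3: ys[3] = (-3)-6 = -9 → [1, 1, -3, -9, 7, 0, 7]
j=4: ys[4] = (-9)-7 = -16 → [1, 1, -3, -9, -16, 0, 7]
j=5: ys[5] = (-16)-0 = -16 → [1, 1, -3, -9, -16, -16, 7]
j=6: ys[6] = (-16)-7 = -23 → [1, 1, -3, -9, -16, -16, -23]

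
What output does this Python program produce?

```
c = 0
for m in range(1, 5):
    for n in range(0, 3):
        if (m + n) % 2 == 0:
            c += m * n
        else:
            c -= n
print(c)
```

m=1,n=0: odd sum, c = 0-0 = 0
m=1,n=1: even sum, c = 0+1 = 1
m=1,n=2: odd sum, c = 1-2 = -1
m=2,n=0: even sum, c = (-1)+0 = -1
m=2,n=1: odd sum, c = (-1)-1 = -2
m=2,n=2: even sum, c = (-2)+4 = 2
m=3,n=0: odd sum, c = 2-0 = 2
m=3,n=1: even sum, c = 2+3 = 5
m=3,n=2: odd sum, c = 5-2 = 3
m=4,n=0: even sum, c = 3+0 = 3
m=4,n=1: odd sum, c = 3-1 = 2
m=4,n=2: even sum, c = 2+8 = 10

10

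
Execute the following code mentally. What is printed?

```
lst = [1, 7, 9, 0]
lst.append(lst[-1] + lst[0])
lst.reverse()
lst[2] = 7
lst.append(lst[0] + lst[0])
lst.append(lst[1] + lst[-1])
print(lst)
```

append lst[-1]+lst[0] = 0+1 = 1 → [1, 7, 9, 0, 1]
reverse → [1, 0, 9, 7, 1]
lst[2] = 7 → [1, 0, 7, 7, 1]
append lst[0]+lst[0] = 1+1 = 2 → [1, 0, 7, 7, 1, 2]
append lst[1]+lst[-1] = 0+2 = 2 → [1, 0, 7, 7, 1, 2, 2]

[1, 0, 7, 7, 1, 2, 2]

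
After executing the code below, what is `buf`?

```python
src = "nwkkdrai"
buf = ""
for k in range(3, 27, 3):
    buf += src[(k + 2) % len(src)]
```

'rnkawdik'

k=3: add src[5]='r' → 'r'
k=6: add src[0]='n' → 'rn'
k=9: add src[3]='k' → 'rnk'
k=12: add src[6]='a' → 'rnka'
k=15: add src[1]='w' → 'rnkaw'
k=18: add src[4]='d' → 'rnkawd'
k=21: add src[7]='i' → 'rnkawdi'
k=24: add src[2]='k' → 'rnkawdik'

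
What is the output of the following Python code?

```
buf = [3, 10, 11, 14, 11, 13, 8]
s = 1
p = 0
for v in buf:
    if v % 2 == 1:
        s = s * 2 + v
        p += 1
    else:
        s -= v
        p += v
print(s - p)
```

v=3: odd, s = 1*2+3 = 5; p=1
v=10: not odd, s = 5-10 = -5; p=11
v=11: odd, s = (-5)*2+11 = 1; p=12
v=14: not odd, s = 1-14 = -13; p=26
v=11: odd, s = (-13)*2+11 = -15; p=27
v=13: odd, s = (-15)*2+13 = -17; p=28
v=8: not odd, s = (-17)-8 = -25; p=36
s-p = (-25)-36 = -61

-61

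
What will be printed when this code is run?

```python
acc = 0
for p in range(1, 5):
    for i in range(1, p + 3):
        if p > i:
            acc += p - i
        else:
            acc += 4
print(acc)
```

p=1,i=1: not 1>1, acc = 0+4 = 4
p=1,i=2: not 1>2, acc = 4+4 = 8
p=1,i=3: not 1>3, acc = 8+4 = 12
p=2,i=1: 2>1, acc = 12+1 = 13
p=2,i=2: not 2>2, acc = 13+4 = 17
p=2,i=3: not 2>3, acc = 17+4 = 21
p=2,i=4: not 2>4, acc = 21+4 = 25
p=3,i=1: 3>1, acc = 25+2 = 27
p=3,i=2: 3>2, acc = 27+1 = 28
p=3,i=3: not 3>3, acc = 28+4 = 32
p=3,i=4: not 3>4, acc = 32+4 = 36
p=3,i=5: not 3>5, acc = 36+4 = 40
p=4,i=1: 4>1, acc = 40+3 = 43
p=4,i=2: 4>2, acc = 43+2 = 45
p=4,i=3: 4>3, acc = 45+1 = 46
p=4,i=4: not 4>4, acc = 46+4 = 50
p=4,i=5: not 4>5, acc = 50+4 = 54
p=4,i=6: not 4>6, acc = 54+4 = 58

58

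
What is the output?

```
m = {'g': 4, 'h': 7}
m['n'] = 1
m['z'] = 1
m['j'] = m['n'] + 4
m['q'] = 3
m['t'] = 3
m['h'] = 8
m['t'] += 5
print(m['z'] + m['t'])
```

m['n'] = 1 → {'g': 4, 'h': 7, 'n': 1}
m['z'] = 1 → {'g': 4, 'h': 7, 'n': 1, 'z': 1}
m['j'] = m['n']+4 = 5 → {'g': 4, 'h': 7, 'n': 1, 'z': 1, 'j': 5}
m['q'] = 3 → {'g': 4, 'h': 7, 'n': 1, 'z': 1, 'j': 5, 'q': 3}
m['t'] = 3 → {'g': 4, 'h': 7, 'n': 1, 'z': 1, 'j': 5, 'q': 3, 't': 3}
m['h'] = 8 → {'g': 4, 'h': 8, 'n': 1, 'z': 1, 'j': 5, 'q': 3, 't': 3}
m['t'] = 3+5 = 8 → {'g': 4, 'h': 8, 'n': 1, 'z': 1, 'j': 5, 'q': 3, 't': 8}
m['z']+m['t'] = 1+8 = 9

9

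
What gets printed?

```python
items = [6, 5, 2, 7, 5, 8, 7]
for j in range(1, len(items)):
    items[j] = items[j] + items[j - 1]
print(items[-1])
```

j=1: items[1] = 5+6 = 11 → [6, 11, 2, 7, 5, 8, 7]
j=2: items[2] = 2+11 = 13 → [6, 11, 13, 7, 5, 8, 7]
j=3: items[3] = 7+13 = 20 → [6, 11, 13, 20, 5, 8, 7]
j=4: items[4] = 5+20 = 25 → [6, 11, 13, 20, 25, 8, 7]
j=5: items[5] = 8+25 = 33 → [6, 11, 13, 20, 25, 33, 7]
j=6: items[6] = 7+33 = 40 → [6, 11, 13, 20, 25, 33, 40]

40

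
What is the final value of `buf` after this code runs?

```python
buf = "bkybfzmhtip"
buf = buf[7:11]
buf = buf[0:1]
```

'h'

slice [7:11] → 'htip'
slice [0:1] → 'h'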